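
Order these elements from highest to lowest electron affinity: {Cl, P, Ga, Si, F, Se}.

EA tends to increase across a period and decrease down a group, though the pattern is less regular than for IE or radius.
These span different periods and groups, so the two trends combine.
P > Ga: relative to Ga, both the across-period and down-group shifts push P's electron affinity up.
Si > P: this pair runs against the simple trend — see the exception note.
Se > Si: period and group pull opposite ways; the across-period shift dominates (195 vs 134 kJ/mol).
F > Se: both effects reinforce here, so F is clearly the higher of the two.
Cl > F: this pair runs against the simple trend — see the exception note.
Note the exception: Si has a higher electron affinity than P, contrary to the simple trend — adding an electron to P's half-filled 3p³ is unfavourable, so Si (3p²) has the more exothermic EA.
Note the exception: Cl has a higher electron affinity than F, contrary to the simple trend — F's small 2p subshell makes the incoming electron feel strong e⁻–e⁻ repulsion, so Cl actually releases more energy on gaining an electron.
Tabulated electron affinity (kJ/mol): F 328, Si 134, P 72, Cl 349, Ga 29, Se 195.
So from highest to lowest: Cl > F > Se > Si > P > Ga.

Cl > F > Se > Si > P > Ga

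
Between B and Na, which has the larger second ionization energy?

After 1 electron has been removed, what remains? B⁺ still has 2 valence electrons; Na⁺ is the bare [Ne] core.
Breaking into a closed-shell core is much more expensive than removing a leftover valence electron — Na has the largest IE_2 here.
Tabulated IE_2 (kJ/mol): B 2427, Na 4562.
Hence IE_2: B < Na.

Na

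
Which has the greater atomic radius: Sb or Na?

Na

Na is in period 3, group 1; Sb is in period 5, group 15.
Moving right in a period, electrons are added to the same shell under a stronger nuclear pull, so atoms get smaller; moving down, a new shell is opened and atoms get larger.
Here both period and group differ, so the two effects have to be weighed against each other.
Na > Sb: the two effects oppose for this pair; the across-period effect wins (155 vs 140 pm).
Approximate values (pm): Na 155, Sb 140.
So Na has the greater atomic radius (Na > Sb).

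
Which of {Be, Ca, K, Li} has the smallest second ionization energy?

Consider each +1 ion: Be⁺ still has 1 valence electron; Ca⁺ still has 1 valence electron; K⁺ is the bare [Ar] core; Li⁺ is the bare [He] core.
Pulling an electron out of a noble-gas core costs far more than removing a remaining valence electron, so K and Li sit at the high end of IE_2.
Valence configurations: Be⁺ [He]2s¹, Ca⁺ [Ar]4s¹.
Tabulated IE_2 (kJ/mol): Be 1757, Ca 1145, K 3052, Li 7298.
Overall IE_2 order: Ca < Be < K < Li.

Ca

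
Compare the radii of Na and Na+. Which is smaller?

Forming Na+ removes 1 electron from Na. Fewer electrons for the same nuclear charge means less shielding and a higher Z_eff on the remaining electrons, and for main-group metals the entire outer shell is lost.
A cation is smaller than its parent atom: Na+ < Na.

Na+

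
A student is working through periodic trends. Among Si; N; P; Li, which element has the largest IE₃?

Li

The third ionization energy removes an electron from the +2 ion. For each element: Si²⁺ still has 2 valence electrons; N²⁺ still has 3 valence electrons; P²⁺ still has 3 valence electrons; Li²⁺ is already 1 electron into the core.
Core electrons are held far more tightly than valence electrons, so Li tops the IE_3 order.
Valence configurations: Si²⁺ [Ne]3s², N²⁺ [He]2s²2p¹, P²⁺ [Ne]3s²3p¹.
P²⁺ loses a lone 3p electron whereas Si²⁺ must break into a filled 3s² pair, so IE_3(Si) > IE_3(P) even though P has the higher nuclear charge.
Approximate IE_3 values (kJ/mol): Si 3232, N 4578, P 2914, Li 11815.
Overall IE_3 order: P < Si < N < Li.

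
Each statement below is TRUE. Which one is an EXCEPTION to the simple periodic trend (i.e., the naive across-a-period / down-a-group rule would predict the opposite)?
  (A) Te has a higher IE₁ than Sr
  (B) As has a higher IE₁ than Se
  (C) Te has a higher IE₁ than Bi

The general trend: IE₁ increases across a period and decreases down a group.
(A) Te (period 5, group 16) vs Sr (period 5, group 2): the stated order agrees with the simple trend.
(B) As (period 4, group 15) vs Se (period 4, group 16): the stated order contradicts the simple trend.
(C) Te (period 5, group 16) vs Bi (period 6, group 15): the stated order agrees with the simple trend.
The exception is (B): Se (4p⁴) ionizes more easily than half-filled As (4p³).

(B)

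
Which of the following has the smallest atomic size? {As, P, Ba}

P is in period 3, group 15; As is in period 4, group 15; Ba is in period 6, group 2.
Atomic radius shrinks across a period as nuclear charge pulls the same shell inward, and grows down a group as new shells are added.
Neither a single period nor a single group — weigh both effects.
As > P: As sits below P in group 15, so the down-group effect alone puts As larger.
Ba > As: relative to As, both the across-period and down-group shifts push Ba's atomic radius up.
Tabulated atomic radius (pm): P 111, As 121, Ba 196.
The smallest atomic size among these belongs to P.

P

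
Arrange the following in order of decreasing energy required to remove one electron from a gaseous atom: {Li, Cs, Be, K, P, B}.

Li is in period 2, group 1; Be is in period 2, group 2; B is in period 2, group 13; P is in period 3, group 15; K is in period 4, group 1; Cs is in period 6, group 1.
Across a period the outer electron is held more tightly (higher IE₁); down a group it sits in a higher shell, more shielded, and comes off more easily.
These span different periods and groups, so the two trends combine.
K > Cs: they share group 1; the group trend gives K the larger value.
Li > K: Li sits above K in group 1, so the down-group effect alone puts Li higher.
B > Li: both are in period 2; the period trend gives B the larger value.
Be > B: this pair runs against the simple trend — see the exception note.
P > Be: period and group pull opposite ways; the across-period shift dominates (1012 vs 900 kJ/mol).
Note the exception: Be has a higher first ionization energy than B, contrary to the simple trend — removing B's lone 2p electron is easier than breaking Be's filled 2s².
For reference (kJ/mol): Li 520, Be 900, B 801, P 1012, K 419, Cs 376.
So from highest to lowest: P > Be > B > Li > K > Cs.

P > Be > B > Li > K > Cs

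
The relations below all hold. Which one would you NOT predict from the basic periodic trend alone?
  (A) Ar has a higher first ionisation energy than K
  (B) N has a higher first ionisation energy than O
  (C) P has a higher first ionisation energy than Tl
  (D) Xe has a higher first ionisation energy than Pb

(B)

The general trend: first ionisation energy increases across a period and decreases down a group.
(A) Ar (period 3, group 18) vs K (period 4, group 1): the stated order agrees with the simple trend.
(B) N (period 2, group 15) vs O (period 2, group 16): the stated order contradicts the simple trend.
(C) P (period 3, group 15) vs Tl (period 6, group 13): the stated order agrees with the simple trend.
(D) Xe (period 5, group 18) vs Pb (period 6, group 14): the stated order agrees with the simple trend.
The exception is (B): pairing an electron in O's 2p⁴ costs repulsion energy, so O ionizes more easily than half-filled N (2p³).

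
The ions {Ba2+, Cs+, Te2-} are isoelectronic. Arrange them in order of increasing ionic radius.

Ba2+, Cs+, Te2-

All of these have 54 electrons, so size is governed by nuclear charge alone: the more protons, the stronger the pull on the same electron cloud, and the smaller the ion.
Nuclear charges: Ba2+ (Z=56), Cs+ (Z=55), Te2- (Z=52).
Smallest to largest: Ba2+ < Cs+ < Te2-.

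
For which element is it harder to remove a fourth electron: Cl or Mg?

Mg

IE_4 is the cost of taking one more electron from the +3 cation: Cl³⁺ still has 4 valence electrons; Mg³⁺ is already 1 electron into the core.
Breaking into a closed-shell core is much more expensive than removing a leftover valence electron — Mg has the largest IE_4 here.
Tabulated IE_4 (kJ/mol): Cl 5159, Mg 10543.
Overall IE_4 order: Cl < Mg.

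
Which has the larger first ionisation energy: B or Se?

Se

B is in period 2, group 13; Se is in period 4, group 16.
First ionization energy rises across a period (greater Z_eff holds electrons more tightly) and falls down a group (valence electrons are farther from the nucleus).
These span different periods and groups, so the two trends combine.
Se > B: the two effects oppose for this pair; the across-period effect wins (941 vs 801 kJ/mol).
Approximate values (kJ/mol): B 801, Se 941.
So Se has the larger first ionisation energy (Se > B).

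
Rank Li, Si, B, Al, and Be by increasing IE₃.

Al, Si, B, Li, Be

After 2 electrons have been removed, what remains? Li²⁺ is already 1 electron into the core; Si²⁺ still has 2 valence electrons; B²⁺ still has 1 valence electron; Al²⁺ still has 1 valence electron; Be²⁺ is the bare [He] core.
Core electrons are held far more tightly than valence electrons, so Li and Be top the IE_3 order.
Valence configurations: Si²⁺ [Ne]3s², B²⁺ [He]2s¹, Al²⁺ [Ne]3s¹.
Tabulated IE_3 (kJ/mol): Li 11815, Si 3232, B 3660, Al 2745, Be 14849.
Overall IE_3 order: Al < Si < B < Li < Be.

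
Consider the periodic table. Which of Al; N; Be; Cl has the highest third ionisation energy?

Be

The third ionization energy removes an electron from the +2 ion. For each element: Al²⁺ still has 1 valence electron; N²⁺ still has 3 valence electrons; Be²⁺ is the bare [He] core; Cl²⁺ still has 5 valence electrons.
Core electrons are held far more tightly than valence electrons, so Be tops the IE_3 order.
Valence configurations: Al²⁺ [Ne]3s¹, N²⁺ [He]2s²2p¹, Cl²⁺ [Ne]3s²3p³.
The numbers (kJ/mol): Al 2745, N 4578, Be 14849, Cl 3822.
So the third ionization energies run Al < Cl < N < Be.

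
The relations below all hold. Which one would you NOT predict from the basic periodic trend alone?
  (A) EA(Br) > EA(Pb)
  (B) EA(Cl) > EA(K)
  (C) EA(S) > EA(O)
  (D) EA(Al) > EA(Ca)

The general trend: electron affinity increases across a period and decreases down a group.
(A) Br (period 4, group 17) vs Pb (period 6, group 14): the stated order agrees with the simple trend.
(B) Cl (period 3, group 17) vs K (period 4, group 1): the stated order agrees with the simple trend.
(C) S (period 3, group 16) vs O (period 2, group 16): the stated order contradicts the simple trend.
(D) Al (period 3, group 13) vs Ca (period 4, group 2): the stated order agrees with the simple trend.
The exception is (C): the compact 2p subshell of O repels the added electron more than S's larger 3p does.

(C)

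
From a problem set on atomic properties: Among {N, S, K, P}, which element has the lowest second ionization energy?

After 1 electron has been removed, what remains? N⁺ still has 4 valence electrons; S⁺ still has 5 valence electrons; K⁺ is the bare [Ar] core; P⁺ still has 4 valence electrons.
Breaking into a closed-shell core is much more expensive than removing a leftover valence electron — K has the largest IE_2 here.
Valence configurations: N⁺ [He]2s²2p², S⁺ [Ne]3s²3p³, P⁺ [Ne]3s²3p².
Tabulated IE_2 (kJ/mol): N 2856, S 2252, K 3052, P 1907.
Overall IE_2 order: P < S < N < K.

P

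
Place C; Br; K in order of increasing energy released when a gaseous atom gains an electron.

K < C < Br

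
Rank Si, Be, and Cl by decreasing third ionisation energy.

The third ionization energy removes an electron from the +2 ion. For each element: Si²⁺ still has 2 valence electrons; Be²⁺ is the bare [He] core; Cl²⁺ still has 5 valence electrons.
Core electrons are held far more tightly than valence electrons, so Be tops the IE_3 order.
Valence configurations: Si²⁺ [Ne]3s², Cl²⁺ [Ne]3s²3p³.
Tabulated IE_3 (kJ/mol): Si 3232, Be 14849, Cl 3822.
So the third ionization energies run Si < Cl < Be.

Be > Cl > Si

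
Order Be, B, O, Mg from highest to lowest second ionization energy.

After 1 electron has been removed, what remains? Be⁺ still has 1 valence electron; B⁺ still has 2 valence electrons; O⁺ still has 5 valence electrons; Mg⁺ still has 1 valence electron.
All are still removing valence electrons, so compare the +1 ions as you would atoms: IE_2 generally rises across a period (higher Z_eff) and falls down a group (larger shell), subject to the usual subshell exceptions.
Valence configurations: Be⁺ [He]2s¹, B⁺ [He]2s², O⁺ [He]2s²2p³, Mg⁺ [Ne]3s¹.
The numbers (kJ/mol): Be 1757, B 2427, O 3388, Mg 1451.
Overall IE_2 order: Mg < Be < B < O.

O > B > Be > Mg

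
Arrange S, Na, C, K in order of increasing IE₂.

S < C < K < Na

IE_2 is the cost of taking one more electron from the +1 cation: S⁺ still has 5 valence electrons; Na⁺ is the bare [Ne] core; C⁺ still has 3 valence electrons; K⁺ is the bare [Ar] core.
Pulling an electron out of a noble-gas core costs far more than removing a remaining valence electron, so K and Na sit at the high end of IE_2.
Valence configurations: S⁺ [Ne]3s²3p³, C⁺ [He]2s²2p¹.
Approximate IE_2 values (kJ/mol): S 2252, Na 4562, C 2353, K 3052.
So the second ionization energies run S < C < K < Na.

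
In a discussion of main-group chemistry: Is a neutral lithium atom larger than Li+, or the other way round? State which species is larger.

Forming Li+ removes 1 electron from Li. Fewer electrons for the same nuclear charge means less shielding and a higher Z_eff on the remaining electrons, and for main-group metals the entire outer shell is lost.
A cation is smaller than its parent atom: Li+ < Li.

Li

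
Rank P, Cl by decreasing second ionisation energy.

The second ionization energy removes an electron from the +1 ion. For each element: P⁺ still has 4 valence electrons; Cl⁺ still has 6 valence electrons.
All are still removing valence electrons, so compare the +1 ions as you would atoms: IE_2 generally rises across a period (higher Z_eff) and falls down a group (larger shell), subject to the usual subshell exceptions.
Valence configurations: P⁺ [Ne]3s²3p², Cl⁺ [Ne]3s²3p⁴.
Approximate IE_2 values (kJ/mol): P 1907, Cl 2298.
Hence IE_2: P < Cl.

Cl > P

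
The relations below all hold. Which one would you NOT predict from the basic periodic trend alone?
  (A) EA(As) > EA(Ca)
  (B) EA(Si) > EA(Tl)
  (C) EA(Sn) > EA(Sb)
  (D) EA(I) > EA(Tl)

The general trend: electron affinity increases across a period and decreases down a group.
(A) As (period 4, group 15) vs Ca (period 4, group 2): the stated order agrees with the simple trend.
(B) Si (period 3, group 14) vs Tl (period 6, group 13): the stated order agrees with the simple trend.
(C) Sn (period 5, group 14) vs Sb (period 5, group 15): the stated order contradicts the simple trend.
(D) I (period 5, group 17) vs Tl (period 6, group 13): the stated order agrees with the simple trend.
The exception is (C): adding an electron to Sb's half-filled 5p³ is unfavourable, so Sn has the more exothermic EA.

(C)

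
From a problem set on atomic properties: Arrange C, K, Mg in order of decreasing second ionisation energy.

K > C > Mg

Consider each +1 ion: C⁺ still has 3 valence electrons; K⁺ is the bare [Ar] core; Mg⁺ still has 1 valence electron.
Pulling an electron out of a noble-gas core costs far more than removing a remaining valence electron, so K sits at the high end of IE_2.
Valence configurations: C⁺ [He]2s²2p¹, Mg⁺ [Ne]3s¹.
The numbers (kJ/mol): C 2353, K 3052, Mg 1451.
Overall IE_2 order: Mg < C < K.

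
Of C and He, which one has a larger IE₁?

He

He is in period 1, group 18; C is in period 2, group 14.
Across a period the outer electron is held more tightly (higher IE₁); down a group it sits in a higher shell, more shielded, and comes off more easily.
Neither a single period nor a single group — weigh both effects.
He > C: relative to C, both the across-period and down-group shifts push He's first ionization energy up.
For reference (kJ/mol): He 2372, C 1086.
So He has the larger IE₁ (He > C).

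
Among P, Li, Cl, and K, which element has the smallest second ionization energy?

The second ionization energy removes an electron from the +1 ion. For each element: P⁺ still has 4 valence electrons; Li⁺ is the bare [He] core; Cl⁺ still has 6 valence electrons; K⁺ is the bare [Ar] core.
Core electrons are held far more tightly than valence electrons, so K and Li top the IE_2 order.
Valence configurations: P⁺ [Ne]3s²3p², Cl⁺ [Ne]3s²3p⁴.
Tabulated IE_2 (kJ/mol): P 1907, Li 7298, Cl 2298, K 3052.
Hence IE_2: P < Cl < K < Li.

P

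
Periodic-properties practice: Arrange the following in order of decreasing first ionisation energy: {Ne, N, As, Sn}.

Ne > N > As > Sn

First ionization energy rises across a period (greater Z_eff holds electrons more tightly) and falls down a group (valence electrons are farther from the nucleus).
Neither a single period nor a single group — weigh both effects.
As > Sn: relative to Sn, both the across-period and down-group shifts push As's first ionization energy up.
N > As: N sits above As in group 15, so the down-group effect alone puts N higher.
Ne > N: both are in period 2; the period trend gives Ne the larger value.
For reference (kJ/mol): N 1402, Ne 2081, As 947, Sn 709.
So from highest to lowest: Ne > N > As > Sn.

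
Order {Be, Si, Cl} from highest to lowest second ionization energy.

Cl, Be, Si

IE_2 is the cost of taking one more electron from the +1 cation: Be⁺ still has 1 valence electron; Si⁺ still has 3 valence electrons; Cl⁺ still has 6 valence electrons.
All are still removing valence electrons, so compare the +1 ions as you would atoms: IE_2 generally rises across a period (higher Z_eff) and falls down a group (larger shell), subject to the usual subshell exceptions.
Valence configurations: Be⁺ [He]2s¹, Si⁺ [Ne]3s²3p¹, Cl⁺ [Ne]3s²3p⁴.
The numbers (kJ/mol): Be 1757, Si 1577, Cl 2298.
So the second ionization energies run Si < Be < Cl.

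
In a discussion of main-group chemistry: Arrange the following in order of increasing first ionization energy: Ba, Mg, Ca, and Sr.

Mg is in period 3, group 2; Ca is in period 4, group 2; Sr is in period 5, group 2; Ba is in period 6, group 2.
IE₁ increases left→right with effective nuclear charge and decreases top→bottom as the valence shell moves farther out.
All are in group 2, so first ionization energy increases up the group.
So from lowest to highest: Ba < Sr < Ca < Mg.

Ba, Sr, Ca, Mg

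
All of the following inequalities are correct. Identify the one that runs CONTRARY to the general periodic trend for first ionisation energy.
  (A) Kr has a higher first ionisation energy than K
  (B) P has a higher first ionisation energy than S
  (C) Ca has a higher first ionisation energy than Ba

(B)

The general trend: first ionisation energy increases across a period and decreases down a group.
(A) Kr (period 4, group 18) vs K (period 4, group 1): the stated order agrees with the simple trend.
(B) P (period 3, group 15) vs S (period 3, group 16): the stated order contradicts the simple trend.
(C) Ca (period 4, group 2) vs Ba (period 6, group 2): the stated order agrees with the simple trend.
The exception is (B): S (3p⁴) ionizes more easily than half-filled P (3p³) because the paired 3p electron in S is pushed out by e⁻–e⁻ repulsion.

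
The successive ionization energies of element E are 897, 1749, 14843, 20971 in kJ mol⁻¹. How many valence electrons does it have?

Look for the largest jump between consecutive ionization energies: IE3/IE2 ≈ 8.5, far larger than any earlier ratio.
That jump marks the point where a core electron is being removed. So the atom has 2 valence electrons.

2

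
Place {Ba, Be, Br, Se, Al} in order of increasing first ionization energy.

Removing the outermost electron gets harder across a period and easier down a group.
Here both period and group differ, so the two effects have to be weighed against each other.
Al > Ba: relative to Ba, both the across-period and down-group shifts push Al's first ionization energy up.
Be > Al: period and group pull opposite ways; the down-group shift dominates (900 vs 578 kJ/mol).
Se > Be: the two effects oppose for this pair; the across-period effect wins (941 vs 900 kJ/mol).
Br > Se: Br lies to the right of Se in period 4, so the across-period effect alone puts Br higher.
For reference (kJ/mol): Be 900, Al 578, Se 941, Br 1140, Ba 503.
So from lowest to highest: Ba < Al < Be < Se < Br.

Ba, Al, Be, Se, Br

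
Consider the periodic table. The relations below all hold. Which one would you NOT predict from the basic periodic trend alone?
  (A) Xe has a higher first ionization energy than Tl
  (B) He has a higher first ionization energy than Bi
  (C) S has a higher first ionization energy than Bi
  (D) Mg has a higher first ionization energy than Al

(D)

The general trend: first ionization energy increases across a period and decreases down a group.
(A) Xe (period 5, group 18) vs Tl (period 6, group 13): the stated order agrees with the simple trend.
(B) He (period 1, group 18) vs Bi (period 6, group 15): the stated order agrees with the simple trend.
(C) S (period 3, group 16) vs Bi (period 6, group 15): the stated order agrees with the simple trend.
(D) Mg (period 3, group 2) vs Al (period 3, group 13): the stated order contradicts the simple trend.
The exception is (D): Al's single 3p electron is easier to remove than one from Mg's filled 3s².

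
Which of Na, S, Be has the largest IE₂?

Na

After 1 electron has been removed, what remains? Na⁺ is the bare [Ne] core; S⁺ still has 5 valence electrons; Be⁺ still has 1 valence electron.
Breaking into a closed-shell core is much more expensive than removing a leftover valence electron — Na has the largest IE_2 here.
Valence configurations: S⁺ [Ne]3s²3p³, Be⁺ [He]2s¹.
Approximate IE_2 values (kJ/mol): Na 4562, S 2252, Be 1757.
Overall IE_2 order: Be < S < Na.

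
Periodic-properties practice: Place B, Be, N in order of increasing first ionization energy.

B < Be < N

Be is in period 2, group 2; B is in period 2, group 13; N is in period 2, group 15.
Removing the outermost electron gets harder across a period and easier down a group.
All lie in period 2; the across-period trend (first ionization energy increases left to right) applies, with the exception below.
Note the exception: Be has a higher first ionization energy than B, contrary to the simple trend — removing B's lone 2p electron is easier than breaking Be's filled 2s².
Approximate values (kJ/mol): Be 900, B 801, N 1402.
So from lowest to highest: B < Be < N.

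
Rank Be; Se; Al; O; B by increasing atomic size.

Moving right in a period, electrons are added to the same shell under a stronger nuclear pull, so atoms get smaller; moving down, a new shell is opened and atoms get larger.
Here both period and group differ, so the two effects have to be weighed against each other.
B > O: both are in period 2; the period trend gives B the larger value.
Be > B: both are in period 2; the period trend gives Be the larger value.
Se > Be: period and group pull opposite ways; the down-group shift dominates (116 vs 102 pm).
Al > Se: period and group pull opposite ways; the across-period shift dominates (126 vs 116 pm).
For reference (pm): Be 102, B 85, O 63, Al 126, Se 116.
So from smallest to largest: O < B < Be < Se < Al.

O < B < Be < Se < Al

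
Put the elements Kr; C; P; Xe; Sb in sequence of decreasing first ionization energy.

Across a period the outer electron is held more tightly (higher IE₁); down a group it sits in a higher shell, more shielded, and comes off more easily.
Here both period and group differ, so the two effects have to be weighed against each other.
P > Sb: they share group 15; the group trend gives P the larger value.
C > P: the two effects oppose for this pair; the down-group effect wins (1086 vs 1012 kJ/mol).
Xe > C: the two effects oppose for this pair; the across-period effect wins (1170 vs 1086 kJ/mol).
Kr > Xe: they share group 18; the group trend gives Kr the larger value.
For reference (kJ/mol): C 1086, P 1012, Kr 1351, Sb 831, Xe 1170.
So from highest to lowest: Kr > Xe > C > P > Sb.

Kr > Xe > C > P > Sb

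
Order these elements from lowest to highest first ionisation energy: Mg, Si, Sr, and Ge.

Sr, Mg, Ge, Si

Mg is in period 3, group 2; Si is in period 3, group 14; Ge is in period 4, group 14; Sr is in period 5, group 2.
First ionization energy rises across a period (greater Z_eff holds electrons more tightly) and falls down a group (valence electrons are farther from the nucleus).
Neither a single period nor a single group — weigh both effects.
Mg > Sr: Mg sits above Sr in group 2, so the down-group effect alone puts Mg higher.
Ge > Mg: the two effects oppose for this pair; the across-period effect wins (762 vs 738 kJ/mol).
Si > Ge: Si sits above Ge in group 14, so the down-group effect alone puts Si higher.
For reference (kJ/mol): Mg 738, Si 786, Ge 762, Sr 550.
So from lowest to highest: Sr < Mg < Ge < Si.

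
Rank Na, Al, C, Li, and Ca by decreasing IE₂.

Li, Na, C, Al, Ca

IE_2 is the cost of taking one more electron from the +1 cation: Na⁺ is the bare [Ne] core; Al⁺ still has 2 valence electrons; C⁺ still has 3 valence electrons; Li⁺ is the bare [He] core; Ca⁺ still has 1 valence electron.
Pulling an electron out of a noble-gas core costs far more than removing a remaining valence electron, so Na and Li sit at the high end of IE_2.
Valence configurations: Al⁺ [Ne]3s², C⁺ [He]2s²2p¹, Ca⁺ [Ar]4s¹.
The numbers (kJ/mol): Na 4562, Al 1817, C 2353, Li 7298, Ca 1145.
Putting it together, IE_2: Ca < Al < C < Na < Li.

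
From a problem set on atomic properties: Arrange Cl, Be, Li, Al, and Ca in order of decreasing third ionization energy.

After 2 electrons have been removed, what remains? Cl²⁺ still has 5 valence electrons; Be²⁺ is the bare [He] core; Li²⁺ is already 1 electron into the core; Al²⁺ still has 1 valence electron; Ca²⁺ is the bare [Ar] core.
Pulling an electron out of a noble-gas core costs far more than removing a remaining valence electron, so Ca, Li and Be sit at the high end of IE_3.
Valence configurations: Cl²⁺ [Ne]3s²3p³, Al²⁺ [Ne]3s¹.
Approximate IE_3 values (kJ/mol): Cl 3822, Be 14849, Li 11815, Al 2745, Ca 4912.
Overall IE_3 order: Al < Cl < Ca < Li < Be.

Be > Li > Ca > Cl > Al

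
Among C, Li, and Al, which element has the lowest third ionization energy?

Al

The third ionization energy removes an electron from the +2 ion. For each element: C²⁺ still has 2 valence electrons; Li²⁺ is already 1 electron into the core; Al²⁺ still has 1 valence electron.
Pulling an electron out of a noble-gas core costs far more than removing a remaining valence electron, so Li sits at the high end of IE_3.
Valence configurations: C²⁺ [He]2s², Al²⁺ [Ne]3s¹.
The numbers (kJ/mol): C 4620, Li 11815, Al 2745.
So the third ionization energies run Al < C < Li.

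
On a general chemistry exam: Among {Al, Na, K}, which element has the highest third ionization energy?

Consider each +2 ion: Al²⁺ still has 1 valence electron; Na²⁺ is already 1 electron into the core; K²⁺ is already 1 electron into the core.
Core electrons are held far more tightly than valence electrons, so K and Na top the IE_3 order.
The numbers (kJ/mol): Al 2745, Na 6910, K 4420.
Hence IE_3: Al < K < Na.

Na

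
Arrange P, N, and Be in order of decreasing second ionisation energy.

N, P, Be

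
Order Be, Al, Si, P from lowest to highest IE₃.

After 2 electrons have been removed, what remains? Be²⁺ is the bare [He] core; Al²⁺ still has 1 valence electron; Si²⁺ still has 2 valence electrons; P²⁺ still has 3 valence electrons.
Core electrons are held far more tightly than valence electrons, so Be tops the IE_3 order.
Valence configurations: Al²⁺ [Ne]3s¹, Si²⁺ [Ne]3s², P²⁺ [Ne]3s²3p¹.
P²⁺ loses a lone 3p electron whereas Si²⁺ must break into a filled 3s² pair, so IE_3(Si) > IE_3(P) even though P has the higher nuclear charge.
The numbers (kJ/mol): Be 14849, Al 2745, Si 3232, P 2914.
Putting it together, IE_3: Al < P < Si < Be.

Al < P < Si < Be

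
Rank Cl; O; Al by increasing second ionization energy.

Al < Cl < O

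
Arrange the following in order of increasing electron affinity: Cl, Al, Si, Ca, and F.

Ca < Al < Si < F < Cl

Electron affinity generally becomes more exothermic across a period toward the halogens and less exothermic down a group.
Here both period and group differ, so the two effects have to be weighed against each other.
Al > Ca: both effects reinforce here, so Al is clearly the higher of the two.
Si > Al: both are in period 3; the period trend gives Si the larger value.
F > Si: relative to Si, both the across-period and down-group shifts push F's electron affinity up.
Cl > F: this pair runs against the simple trend — see the exception note.
Note the exception: Cl has a higher electron affinity than F, contrary to the simple trend — F's small 2p subshell makes the incoming electron feel strong e⁻–e⁻ repulsion, so Cl actually releases more energy on gaining an electron.
For reference (kJ/mol): F 328, Al 42, Si 134, Cl 349, Ca 2.
So from lowest to highest: Ca < Al < Si < F < Cl.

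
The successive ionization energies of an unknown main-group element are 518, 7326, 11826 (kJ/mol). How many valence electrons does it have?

Look for the largest jump between consecutive ionization energies: IE2/IE1 ≈ 14.1, far larger than any earlier ratio.
That jump marks the point where a core electron is being removed. So the atom has 1 valence electron.

1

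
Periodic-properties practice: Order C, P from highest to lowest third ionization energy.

C, P

Consider each +2 ion: C²⁺ still has 2 valence electrons; P²⁺ still has 3 valence electrons.
All are still removing valence electrons, so compare the +2 ions as you would atoms: IE_3 generally rises across a period (higher Z_eff) and falls down a group (larger shell), subject to the usual subshell exceptions.
Valence configurations: C²⁺ [He]2s², P²⁺ [Ne]3s²3p¹.
Tabulated IE_3 (kJ/mol): C 4620, P 2914.
Overall IE_3 order: P < C.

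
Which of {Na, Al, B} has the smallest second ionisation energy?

IE_2 is the cost of taking one more electron from the +1 cation: Na⁺ is the bare [Ne] core; Al⁺ still has 2 valence electrons; B⁺ still has 2 valence electrons.
Core electrons are held far more tightly than valence electrons, so Na tops the IE_2 order.
Valence configurations: Al⁺ [Ne]3s², B⁺ [He]2s².
Tabulated IE_2 (kJ/mol): Na 4562, Al 1817, B 2427.
So the second ionization energies run Al < B < Na.

Al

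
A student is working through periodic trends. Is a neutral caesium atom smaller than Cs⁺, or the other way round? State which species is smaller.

Forming Cs⁺ removes 1 electron from Cs. Fewer electrons for the same nuclear charge means less shielding and a higher Z_eff on the remaining electrons, and for main-group metals the entire outer shell is lost.
A cation is smaller than its parent atom: Cs⁺ < Cs.

Cs⁺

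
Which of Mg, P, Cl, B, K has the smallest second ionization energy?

Mg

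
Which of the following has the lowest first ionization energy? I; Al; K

Al is in period 3, group 13; K is in period 4, group 1; I is in period 5, group 17.
Removing the outermost electron gets harder across a period and easier down a group.
Here both period and group differ, so the two effects have to be weighed against each other.
Al > K: both effects reinforce here, so Al is clearly the higher of the two.
I > Al: period and group pull opposite ways; the across-period shift dominates (1008 vs 578 kJ/mol).
For reference (kJ/mol): Al 578, K 419, I 1008.
The lowest first ionization energy among these belongs to K.

K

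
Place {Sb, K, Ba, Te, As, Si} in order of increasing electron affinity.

Ba < K < As < Sb < Si < Te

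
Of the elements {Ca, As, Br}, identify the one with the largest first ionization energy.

Br

First ionization energy rises across a period (greater Z_eff holds electrons more tightly) and falls down a group (valence electrons are farther from the nucleus).
All lie in period 4, so first ionization energy increases left to right.
The largest first ionization energy among these belongs to Br.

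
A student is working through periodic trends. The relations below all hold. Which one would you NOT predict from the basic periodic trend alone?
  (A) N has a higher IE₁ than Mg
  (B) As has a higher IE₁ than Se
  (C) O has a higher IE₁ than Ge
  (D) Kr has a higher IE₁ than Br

The general trend: IE₁ increases across a period and decreases down a group.
(A) N (period 2, group 15) vs Mg (period 3, group 2): the stated order agrees with the simple trend.
(B) As (period 4, group 15) vs Se (period 4, group 16): the stated order contradicts the simple trend.
(C) O (period 2, group 16) vs Ge (period 4, group 14): the stated order agrees with the simple trend.
(D) Kr (period 4, group 18) vs Br (period 4, group 17): the stated order agrees with the simple trend.
The exception is (B): Se (4p⁴) ionizes more easily than half-filled As (4p³).

(B)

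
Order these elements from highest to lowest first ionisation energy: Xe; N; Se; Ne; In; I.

Ne > N > Xe > I > Se > In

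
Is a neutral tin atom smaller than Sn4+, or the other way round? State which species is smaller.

Forming Sn4+ removes 4 electrons from Sn. Fewer electrons for the same nuclear charge means less shielding and a higher Z_eff on the remaining electrons.
A cation is smaller than its parent atom: Sn4+ < Sn.

Sn4+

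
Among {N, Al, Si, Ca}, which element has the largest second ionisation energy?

After 1 electron has been removed, what remains? N⁺ still has 4 valence electrons; Al⁺ still has 2 valence electrons; Si⁺ still has 3 valence electrons; Ca⁺ still has 1 valence electron.
All are still removing valence electrons, so compare the +1 ions as you would atoms: IE_2 generally rises across a period (higher Z_eff) and falls down a group (larger shell), subject to the usual subshell exceptions.
Valence configurations: N⁺ [He]2s²2p², Al⁺ [Ne]3s², Si⁺ [Ne]3s²3p¹, Ca⁺ [Ar]4s¹.
Si⁺ loses a lone 3p electron whereas Al⁺ must break into a filled 3s² pair, so IE_2(Al) > IE_2(Si) even though Si has the higher nuclear charge.
The numbers (kJ/mol): N 2856, Al 1817, Si 1577, Ca 1145.
Hence IE_2: Ca < Si < Al < N.

N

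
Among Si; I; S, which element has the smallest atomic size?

S

Si is in period 3, group 14; S is in period 3, group 16; I is in period 5, group 17.
Moving right in a period, electrons are added to the same shell under a stronger nuclear pull, so atoms get smaller; moving down, a new shell is opened and atoms get larger.
These span different periods and groups, so the two trends combine.
Si > S: Si lies to the left of S in period 3, so the across-period effect alone puts Si larger.
I > Si: the two effects oppose for this pair; the down-group effect wins (133 vs 116 pm).
Tabulated atomic radius (pm): Si 116, S 103, I 133.
The smallest atomic size among these belongs to S.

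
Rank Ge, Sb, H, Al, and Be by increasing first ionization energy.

Al < Ge < Sb < Be < H

H is in period 1, group 1; Be is in period 2, group 2; Al is in period 3, group 13; Ge is in period 4, group 14; Sb is in period 5, group 15.
Removing the outermost electron gets harder across a period and easier down a group.
These sit on a diagonal, where the across-period and down-group effects partly cancel.
Ge > Al: the two effects oppose for this pair; the across-period effect wins (762 vs 578 kJ/mol).
Sb > Ge: the two effects oppose for this pair; the across-period effect wins (831 vs 762 kJ/mol).
Be > Sb: period and group pull opposite ways; the down-group shift dominates (900 vs 831 kJ/mol).
H > Be: period and group pull opposite ways; the down-group shift dominates (1312 vs 900 kJ/mol).
For reference (kJ/mol): H 1312, Be 900, Al 578, Ge 762, Sb 831.
So from lowest to highest: Al < Ge < Sb < Be < H.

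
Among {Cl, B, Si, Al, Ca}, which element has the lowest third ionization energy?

Consider each +2 ion: Cl²⁺ still has 5 valence electrons; B²⁺ still has 1 valence electron; Si²⁺ still has 2 valence electrons; Al²⁺ still has 1 valence electron; Ca²⁺ is the bare [Ar] core.
Breaking into a closed-shell core is much more expensive than removing a leftover valence electron — Ca has the largest IE_3 here.
Valence configurations: Cl²⁺ [Ne]3s²3p³, B²⁺ [He]2s¹, Si²⁺ [Ne]3s², Al²⁺ [Ne]3s¹.
Approximate IE_3 values (kJ/mol): Cl 3822, B 3660, Si 3232, Al 2745, Ca 4912.
Putting it together, IE_3: Al < Si < B < Cl < Ca.

Al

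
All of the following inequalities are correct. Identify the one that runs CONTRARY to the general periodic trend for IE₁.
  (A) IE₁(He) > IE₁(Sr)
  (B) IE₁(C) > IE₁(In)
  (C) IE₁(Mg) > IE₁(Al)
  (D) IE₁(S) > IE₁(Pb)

The general trend: IE₁ increases across a period and decreases down a group.
(A) He (period 1, group 18) vs Sr (period 5, group 2): the stated order agrees with the simple trend.
(B) C (period 2, group 14) vs In (period 5, group 13): the stated order agrees with the simple trend.
(C) Mg (period 3, group 2) vs Al (period 3, group 13): the stated order contradicts the simple trend.
(D) S (period 3, group 16) vs Pb (period 6, group 14): the stated order agrees with the simple trend.
The exception is (C): Al's single 3p electron is easier to remove than one from Mg's filled 3s².

(C)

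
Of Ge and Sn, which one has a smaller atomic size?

Ge

Radius decreases left→right (rising Z_eff, same n) and increases top→bottom (higher n).
All are in group 14, so atomic radius increases down the group.
So Ge has the smaller atomic size (Ge < Sn).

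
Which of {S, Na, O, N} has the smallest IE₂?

The second ionization energy removes an electron from the +1 ion. For each element: S⁺ still has 5 valence electrons; Na⁺ is the bare [Ne] core; O⁺ still has 5 valence electrons; N⁺ still has 4 valence electrons.
Breaking into a closed-shell core is much more expensive than removing a leftover valence electron — Na has the largest IE_2 here.
Valence configurations: S⁺ [Ne]3s²3p³, O⁺ [He]2s²2p³, N⁺ [He]2s²2p².
Tabulated IE_2 (kJ/mol): S 2252, Na 4562, O 3388, N 2856.
Hence IE_2: S < N < O < Na.

S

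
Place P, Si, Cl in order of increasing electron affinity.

P < Si < Cl

Si is in period 3, group 14; P is in period 3, group 15; Cl is in period 3, group 17.
Electron affinity generally becomes more exothermic across a period toward the halogens and less exothermic down a group.
All lie in period 3; the across-period trend (electron affinity increases left to right) applies, with the exception below.
Note the exception: Si has a higher electron affinity than P, contrary to the simple trend — adding an electron to P's half-filled 3p³ is unfavourable, so Si (3p²) has the more exothermic EA.
Approximate values (kJ/mol): Si 134, P 72, Cl 349.
So from lowest to highest: P < Si < Cl.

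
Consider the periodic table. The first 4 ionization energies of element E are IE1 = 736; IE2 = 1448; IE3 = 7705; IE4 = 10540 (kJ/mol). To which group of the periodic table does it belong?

Group 2

Look for the largest jump between consecutive ionization energies: IE3/IE2 ≈ 5.3, far larger than any earlier ratio.
That jump marks the point where a core electron is being removed. So the atom has 2 valence electrons.
A main-group element with 2 valence electrons is in group 2.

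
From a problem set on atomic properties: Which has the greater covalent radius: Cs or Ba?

Cs is in period 6, group 1; Ba is in period 6, group 2.
Atomic radius shrinks across a period as nuclear charge pulls the same shell inward, and grows down a group as new shells are added.
All lie in period 6, so atomic radius increases right to left.
So Cs has the greater covalent radius (Cs > Ba).

Cs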